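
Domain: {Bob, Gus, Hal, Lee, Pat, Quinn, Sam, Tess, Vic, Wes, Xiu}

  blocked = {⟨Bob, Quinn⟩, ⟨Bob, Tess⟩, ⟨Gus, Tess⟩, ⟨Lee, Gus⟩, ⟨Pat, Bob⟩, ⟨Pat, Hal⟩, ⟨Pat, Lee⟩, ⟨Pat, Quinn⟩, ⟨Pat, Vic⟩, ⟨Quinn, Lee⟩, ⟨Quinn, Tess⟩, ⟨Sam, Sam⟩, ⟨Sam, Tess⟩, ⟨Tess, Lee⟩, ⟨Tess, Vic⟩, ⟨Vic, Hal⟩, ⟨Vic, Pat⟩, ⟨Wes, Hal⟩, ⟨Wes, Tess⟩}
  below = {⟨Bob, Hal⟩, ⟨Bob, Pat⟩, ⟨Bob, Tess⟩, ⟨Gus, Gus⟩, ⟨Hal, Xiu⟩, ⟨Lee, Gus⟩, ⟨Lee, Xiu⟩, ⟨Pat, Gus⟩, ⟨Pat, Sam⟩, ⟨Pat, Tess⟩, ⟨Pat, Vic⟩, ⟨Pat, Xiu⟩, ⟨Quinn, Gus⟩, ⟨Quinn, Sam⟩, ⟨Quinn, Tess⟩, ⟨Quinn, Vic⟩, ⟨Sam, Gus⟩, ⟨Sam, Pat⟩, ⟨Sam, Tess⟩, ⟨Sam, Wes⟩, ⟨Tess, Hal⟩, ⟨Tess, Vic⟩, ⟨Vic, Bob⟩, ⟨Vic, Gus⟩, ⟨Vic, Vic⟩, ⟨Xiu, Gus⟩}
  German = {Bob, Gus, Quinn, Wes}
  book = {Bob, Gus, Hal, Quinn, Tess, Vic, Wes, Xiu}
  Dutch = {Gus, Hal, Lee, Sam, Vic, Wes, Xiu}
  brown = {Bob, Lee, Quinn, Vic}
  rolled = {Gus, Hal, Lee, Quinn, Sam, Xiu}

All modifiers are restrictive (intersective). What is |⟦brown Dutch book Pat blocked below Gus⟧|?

⟦Pat blocked⟧ = {x : ⟨Pat, x⟩ ∈ ⟦blocked⟧} = {Bob, Hal, Lee, Quinn, Vic}
⟦below Gus⟧ = {x : ⟨x, Gus⟩ ∈ ⟦below⟧} = {Gus, Lee, Pat, Quinn, Sam, Vic, Xiu}
⟦book⟧ = {Bob, Gus, Hal, Quinn, Tess, Vic, Wes, Xiu}
… ∩ ⟦Pat blocked⟧ = {Bob, Gus, Hal, Quinn, Tess, Vic, Wes, Xiu} ∩ {Bob, Hal, Lee, Quinn, Vic} = {Bob, Hal, Quinn, Vic}
… ∩ ⟦below Gus⟧ = {Bob, Hal, Quinn, Vic} ∩ {Gus, Lee, Pat, Quinn, Sam, Vic, Xiu} = {Quinn, Vic}
… ∩ ⟦brown⟧ = {Quinn, Vic} ∩ {Bob, Lee, Quinn, Vic} = {Quinn, Vic}
… ∩ ⟦Dutch⟧ = {Quinn, Vic} ∩ {Gus, Hal, Lee, Sam, Vic, Wes, Xiu} = {Vic}
⟦brown Dutch book Pat blocked below Gus⟧ = {Vic}, so the cardinality is 1.

1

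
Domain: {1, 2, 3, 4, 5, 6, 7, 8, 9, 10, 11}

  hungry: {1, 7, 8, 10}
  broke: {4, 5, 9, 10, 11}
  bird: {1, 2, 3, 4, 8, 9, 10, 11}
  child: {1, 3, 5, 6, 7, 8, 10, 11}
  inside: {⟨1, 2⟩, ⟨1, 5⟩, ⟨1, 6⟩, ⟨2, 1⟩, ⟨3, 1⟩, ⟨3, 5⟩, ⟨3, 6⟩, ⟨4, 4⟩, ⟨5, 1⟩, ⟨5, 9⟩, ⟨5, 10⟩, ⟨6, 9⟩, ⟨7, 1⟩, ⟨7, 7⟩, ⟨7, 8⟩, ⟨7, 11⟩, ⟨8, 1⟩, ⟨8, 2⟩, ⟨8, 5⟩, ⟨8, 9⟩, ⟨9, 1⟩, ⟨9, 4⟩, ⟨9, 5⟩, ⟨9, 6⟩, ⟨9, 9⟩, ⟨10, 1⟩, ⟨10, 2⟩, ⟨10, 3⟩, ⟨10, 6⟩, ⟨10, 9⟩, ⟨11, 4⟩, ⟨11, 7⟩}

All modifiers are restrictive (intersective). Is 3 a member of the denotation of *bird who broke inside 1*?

no

⟦who broke⟧ = ⟦broke⟧ = {4, 5, 9, 10, 11}
⟦inside 1⟧ = {x : ⟨x, 1⟩ ∈ ⟦inside⟧} = {2, 3, 5, 7, 8, 9, 10}
⟦bird⟧ = {1, 2, 3, 4, 8, 9, 10, 11}
… ∩ ⟦who broke⟧ = {1, 2, 3, 4, 8, 9, 10, 11} ∩ {4, 5, 9, 10, 11} = {4, 9, 10, 11}
… ∩ ⟦inside 1⟧ = {4, 9, 10, 11} ∩ {2, 3, 5, 7, 8, 9, 10} = {9, 10}
⟦bird who broke inside 1⟧ = {9, 10}; 3 ∉ this set.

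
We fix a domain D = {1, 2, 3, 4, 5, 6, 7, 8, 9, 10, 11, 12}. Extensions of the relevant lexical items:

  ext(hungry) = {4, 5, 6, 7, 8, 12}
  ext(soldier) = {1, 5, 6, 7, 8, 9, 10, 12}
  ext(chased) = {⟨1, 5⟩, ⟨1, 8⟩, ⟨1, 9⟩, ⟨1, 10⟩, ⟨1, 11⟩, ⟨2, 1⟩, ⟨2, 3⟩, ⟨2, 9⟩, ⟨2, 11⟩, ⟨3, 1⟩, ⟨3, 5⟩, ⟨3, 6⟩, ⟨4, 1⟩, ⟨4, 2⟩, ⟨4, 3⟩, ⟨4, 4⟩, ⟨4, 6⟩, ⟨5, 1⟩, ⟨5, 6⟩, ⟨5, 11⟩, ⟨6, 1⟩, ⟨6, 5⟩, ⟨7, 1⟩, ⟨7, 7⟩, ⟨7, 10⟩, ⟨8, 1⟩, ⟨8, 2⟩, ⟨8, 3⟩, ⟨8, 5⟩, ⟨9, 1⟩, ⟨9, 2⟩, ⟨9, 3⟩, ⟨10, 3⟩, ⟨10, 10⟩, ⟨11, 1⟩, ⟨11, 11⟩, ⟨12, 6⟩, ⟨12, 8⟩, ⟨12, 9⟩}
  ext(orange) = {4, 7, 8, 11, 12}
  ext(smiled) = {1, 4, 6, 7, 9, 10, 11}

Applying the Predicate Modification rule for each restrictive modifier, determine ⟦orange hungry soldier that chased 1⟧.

⟦that chased 1⟧ = {x : ⟨x, 1⟩ ∈ ⟦chased⟧} = {2, 3, 4, 5, 6, 7, 8, 9, 11}
⟦soldier⟧ = {1, 5, 6, 7, 8, 9, 10, 12}
… ∩ ⟦that chased 1⟧ = {1, 5, 6, 7, 8, 9, 10, 12} ∩ {2, 3, 4, 5, 6, 7, 8, 9, 11} = {5, 6, 7, 8, 9}
… ∩ ⟦orange⟧ = {5, 6, 7, 8, 9} ∩ {4, 7, 8, 11, 12} = {7, 8}
… ∩ ⟦hungry⟧ = {7, 8} ∩ {4, 5, 6, 7, 8, 12} = {7, 8}
So ⟦orange hungry soldier that chased 1⟧ = {7, 8}.

{7, 8}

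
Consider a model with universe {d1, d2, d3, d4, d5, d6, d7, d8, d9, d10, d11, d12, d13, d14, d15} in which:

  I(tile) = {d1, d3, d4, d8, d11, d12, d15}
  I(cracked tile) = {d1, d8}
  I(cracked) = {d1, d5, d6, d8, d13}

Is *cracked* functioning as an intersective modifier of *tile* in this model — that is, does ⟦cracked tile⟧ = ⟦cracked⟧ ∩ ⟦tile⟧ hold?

⟦cracked⟧ ∩ ⟦tile⟧ = {d1, d5, d6, d8, d13} ∩ {d1, d3, d4, d8, d11, d12, d15} = {d1, d8}
Observed ⟦cracked tile⟧ = {d1, d8}.
These coincide, so the modifier is intersective here.

yes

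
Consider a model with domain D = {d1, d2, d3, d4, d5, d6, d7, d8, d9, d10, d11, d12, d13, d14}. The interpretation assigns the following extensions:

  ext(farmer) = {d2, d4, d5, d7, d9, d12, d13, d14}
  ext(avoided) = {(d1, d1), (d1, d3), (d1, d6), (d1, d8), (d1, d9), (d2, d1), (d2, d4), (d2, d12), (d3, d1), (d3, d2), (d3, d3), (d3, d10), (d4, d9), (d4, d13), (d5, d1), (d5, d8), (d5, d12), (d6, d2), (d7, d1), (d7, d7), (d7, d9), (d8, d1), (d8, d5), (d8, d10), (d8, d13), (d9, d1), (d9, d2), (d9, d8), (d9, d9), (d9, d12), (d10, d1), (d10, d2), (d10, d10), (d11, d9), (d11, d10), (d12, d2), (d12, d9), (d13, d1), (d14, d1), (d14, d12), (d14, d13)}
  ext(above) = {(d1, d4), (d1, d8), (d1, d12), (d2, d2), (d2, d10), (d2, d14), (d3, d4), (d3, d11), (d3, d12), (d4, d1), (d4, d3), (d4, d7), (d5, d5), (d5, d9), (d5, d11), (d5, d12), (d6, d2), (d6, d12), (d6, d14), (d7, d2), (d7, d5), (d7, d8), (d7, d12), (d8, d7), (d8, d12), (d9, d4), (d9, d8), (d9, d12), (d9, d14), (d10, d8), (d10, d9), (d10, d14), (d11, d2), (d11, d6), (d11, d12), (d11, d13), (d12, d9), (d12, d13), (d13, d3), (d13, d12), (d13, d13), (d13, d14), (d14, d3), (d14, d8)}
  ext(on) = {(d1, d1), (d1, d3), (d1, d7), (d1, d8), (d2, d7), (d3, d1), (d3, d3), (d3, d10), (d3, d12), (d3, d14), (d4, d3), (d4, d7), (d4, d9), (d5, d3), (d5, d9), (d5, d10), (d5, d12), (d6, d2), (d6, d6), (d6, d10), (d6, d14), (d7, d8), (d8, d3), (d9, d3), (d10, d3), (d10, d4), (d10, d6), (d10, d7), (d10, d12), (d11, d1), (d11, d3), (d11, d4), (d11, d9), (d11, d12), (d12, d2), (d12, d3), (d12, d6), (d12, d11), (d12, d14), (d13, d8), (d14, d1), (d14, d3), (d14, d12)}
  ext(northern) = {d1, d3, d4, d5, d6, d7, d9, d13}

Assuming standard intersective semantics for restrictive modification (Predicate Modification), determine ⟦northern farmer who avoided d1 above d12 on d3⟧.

⟦who avoided d1⟧ = {x : ⟨x, d1⟩ ∈ ⟦avoided⟧} = {d1, d2, d3, d5, d7, d8, d9, d10, d13, d14}
⟦above d12⟧ = {x : ⟨x, d12⟩ ∈ ⟦above⟧} = {d1, d3, d5, d6, d7, d8, d9, d11, d13}
⟦on d3⟧ = {x : ⟨x, d3⟩ ∈ ⟦on⟧} = {d1, d3, d4, d5, d8, d9, d10, d11, d12, d14}
⟦farmer⟧ = {d2, d4, d5, d7, d9, d12, d13, d14}
… ∩ ⟦who avoided d1⟧ = {d2, d4, d5, d7, d9, d12, d13, d14} ∩ {d1, d2, d3, d5, d7, d8, d9, d10, d13, d14} = {d2, d5, d7, d9, d13, d14}
… ∩ ⟦above d12⟧ = {d2, d5, d7, d9, d13, d14} ∩ {d1, d3, d5, d6, d7, d8, d9, d11, d13} = {d5, d7, d9, d13}
… ∩ ⟦on d3⟧ = {d5, d7, d9, d13} ∩ {d1, d3, d4, d5, d8, d9, d10, d11, d12, d14} = {d5, d9}
… ∩ ⟦northern⟧ = {d5, d9} ∩ {d1, d3, d4, d5, d6, d7, d9, d13} = {d5, d9}
So ⟦northern farmer who avoided d1 above d12 on d3⟧ = {d5, d9}.

{d5, d9}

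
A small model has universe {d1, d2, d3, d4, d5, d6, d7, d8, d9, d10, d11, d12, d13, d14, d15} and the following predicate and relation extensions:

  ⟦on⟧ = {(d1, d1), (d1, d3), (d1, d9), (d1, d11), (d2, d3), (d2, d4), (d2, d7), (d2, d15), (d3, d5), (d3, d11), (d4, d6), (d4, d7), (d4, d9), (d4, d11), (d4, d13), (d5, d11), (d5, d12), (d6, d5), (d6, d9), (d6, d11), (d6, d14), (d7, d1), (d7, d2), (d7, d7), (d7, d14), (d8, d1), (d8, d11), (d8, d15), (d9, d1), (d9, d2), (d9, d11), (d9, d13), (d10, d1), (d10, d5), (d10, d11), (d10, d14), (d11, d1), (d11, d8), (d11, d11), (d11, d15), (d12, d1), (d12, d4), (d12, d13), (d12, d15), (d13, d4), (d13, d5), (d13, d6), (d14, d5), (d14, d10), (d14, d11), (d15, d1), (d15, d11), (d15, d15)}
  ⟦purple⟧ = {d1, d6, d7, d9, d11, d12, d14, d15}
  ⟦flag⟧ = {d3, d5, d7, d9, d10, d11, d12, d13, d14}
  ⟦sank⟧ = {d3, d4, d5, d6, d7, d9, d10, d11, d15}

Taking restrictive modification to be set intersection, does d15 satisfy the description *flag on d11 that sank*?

⟦on d11⟧ = {x : ⟨x, d11⟩ ∈ ⟦on⟧} = {d1, d3, d4, d5, d6, d8, d9, d10, d11, d14, d15}
⟦that sank⟧ = ⟦sank⟧ = {d3, d4, d5, d6, d7, d9, d10, d11, d15}
⟦flag⟧ = {d3, d5, d7, d9, d10, d11, d12, d13, d14}
… ∩ ⟦on d11⟧ = {d3, d5, d7, d9, d10, d11, d12, d13, d14} ∩ {d1, d3, d4, d5, d6, d8, d9, d10, d11, d14, d15} = {d3, d5, d9, d10, d11, d14}
… ∩ ⟦that sank⟧ = {d3, d5, d9, d10, d11, d14} ∩ {d3, d4, d5, d6, d7, d9, d10, d11, d15} = {d3, d5, d9, d10, d11}
⟦flag on d11 that sank⟧ = {d3, d5, d9, d10, d11}; d15 ∉ this set.

no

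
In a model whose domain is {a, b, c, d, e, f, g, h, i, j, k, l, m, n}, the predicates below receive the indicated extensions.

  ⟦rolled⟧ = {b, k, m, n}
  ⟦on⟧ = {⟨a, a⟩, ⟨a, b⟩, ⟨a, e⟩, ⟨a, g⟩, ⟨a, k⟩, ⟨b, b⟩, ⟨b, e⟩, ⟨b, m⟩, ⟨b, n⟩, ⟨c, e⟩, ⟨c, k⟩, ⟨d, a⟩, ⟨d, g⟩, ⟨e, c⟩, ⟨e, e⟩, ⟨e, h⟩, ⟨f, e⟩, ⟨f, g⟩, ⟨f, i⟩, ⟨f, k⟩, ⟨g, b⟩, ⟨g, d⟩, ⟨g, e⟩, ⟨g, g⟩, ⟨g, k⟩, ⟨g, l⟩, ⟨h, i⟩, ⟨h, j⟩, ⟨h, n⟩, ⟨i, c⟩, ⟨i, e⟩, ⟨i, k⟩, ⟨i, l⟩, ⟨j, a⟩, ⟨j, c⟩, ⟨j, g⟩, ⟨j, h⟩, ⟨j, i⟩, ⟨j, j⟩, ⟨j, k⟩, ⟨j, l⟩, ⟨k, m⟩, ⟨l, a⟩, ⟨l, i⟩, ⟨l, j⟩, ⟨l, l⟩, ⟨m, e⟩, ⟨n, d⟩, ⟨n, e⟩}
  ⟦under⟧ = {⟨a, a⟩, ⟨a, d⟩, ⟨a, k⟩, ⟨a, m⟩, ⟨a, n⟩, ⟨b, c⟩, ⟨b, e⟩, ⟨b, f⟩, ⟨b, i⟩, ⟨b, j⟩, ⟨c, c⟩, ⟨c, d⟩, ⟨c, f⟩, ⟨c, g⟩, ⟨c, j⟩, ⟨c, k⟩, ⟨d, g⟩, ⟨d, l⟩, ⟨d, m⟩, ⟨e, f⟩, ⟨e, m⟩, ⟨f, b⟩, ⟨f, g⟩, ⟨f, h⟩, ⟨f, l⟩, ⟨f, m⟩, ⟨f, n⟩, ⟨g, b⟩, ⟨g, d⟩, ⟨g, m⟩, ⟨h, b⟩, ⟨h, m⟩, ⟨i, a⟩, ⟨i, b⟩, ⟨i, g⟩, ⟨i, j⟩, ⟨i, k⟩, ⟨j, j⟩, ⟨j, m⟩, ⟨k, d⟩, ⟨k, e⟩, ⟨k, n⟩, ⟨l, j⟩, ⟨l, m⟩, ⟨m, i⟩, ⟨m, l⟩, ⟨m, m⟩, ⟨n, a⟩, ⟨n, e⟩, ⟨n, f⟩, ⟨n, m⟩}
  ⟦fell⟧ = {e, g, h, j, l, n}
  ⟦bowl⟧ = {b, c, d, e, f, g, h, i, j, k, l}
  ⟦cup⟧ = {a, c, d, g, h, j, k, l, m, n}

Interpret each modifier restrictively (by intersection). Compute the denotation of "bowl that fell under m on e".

{e, g}

⟦that fell⟧ = ⟦fell⟧ = {e, g, h, j, l, n}
⟦under m⟧ = {x : ⟨x, m⟩ ∈ ⟦under⟧} = {a, d, e, f, g, h, j, l, m, n}
⟦on e⟧ = {x : ⟨x, e⟩ ∈ ⟦on⟧} = {a, b, c, e, f, g, i, m, n}
⟦bowl⟧ = {b, c, d, e, f, g, h, i, j, k, l}
… ∩ ⟦that fell⟧ = {b, c, d, e, f, g, h, i, j, k, l} ∩ {e, g, h, j, l, n} = {e, g, h, j, l}
… ∩ ⟦under m⟧ = {e, g, h, j, l} ∩ {a, d, e, f, g, h, j, l, m, n} = {e, g, h, j, l}
… ∩ ⟦on e⟧ = {e, g, h, j, l} ∩ {a, b, c, e, f, g, i, m, n} = {e, g}
So ⟦bowl that fell under m on e⟧ = {e, g}.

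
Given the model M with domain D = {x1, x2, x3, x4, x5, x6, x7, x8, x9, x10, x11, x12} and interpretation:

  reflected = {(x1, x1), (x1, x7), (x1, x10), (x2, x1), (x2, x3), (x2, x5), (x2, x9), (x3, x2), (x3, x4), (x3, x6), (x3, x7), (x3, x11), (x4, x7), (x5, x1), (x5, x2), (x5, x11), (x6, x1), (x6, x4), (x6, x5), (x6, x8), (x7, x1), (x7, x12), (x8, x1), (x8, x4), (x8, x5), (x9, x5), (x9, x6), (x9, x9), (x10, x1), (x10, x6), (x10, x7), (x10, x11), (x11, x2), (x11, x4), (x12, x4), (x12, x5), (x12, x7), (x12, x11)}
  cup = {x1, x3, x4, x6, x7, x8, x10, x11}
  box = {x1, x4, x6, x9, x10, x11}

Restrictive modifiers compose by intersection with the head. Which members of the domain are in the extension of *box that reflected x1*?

{x1, x6, x10}

⟦that reflected x1⟧ = {x : ⟨x, x1⟩ ∈ ⟦reflected⟧} = {x1, x2, x5, x6, x7, x8, x10}
⟦box⟧ = {x1, x4, x6, x9, x10, x11}
… ∩ ⟦that reflected x1⟧ = {x1, x4, x6, x9, x10, x11} ∩ {x1, x2, x5, x6, x7, x8, x10} = {x1, x6, x10}
So ⟦box that reflected x1⟧ = {x1, x6, x10}.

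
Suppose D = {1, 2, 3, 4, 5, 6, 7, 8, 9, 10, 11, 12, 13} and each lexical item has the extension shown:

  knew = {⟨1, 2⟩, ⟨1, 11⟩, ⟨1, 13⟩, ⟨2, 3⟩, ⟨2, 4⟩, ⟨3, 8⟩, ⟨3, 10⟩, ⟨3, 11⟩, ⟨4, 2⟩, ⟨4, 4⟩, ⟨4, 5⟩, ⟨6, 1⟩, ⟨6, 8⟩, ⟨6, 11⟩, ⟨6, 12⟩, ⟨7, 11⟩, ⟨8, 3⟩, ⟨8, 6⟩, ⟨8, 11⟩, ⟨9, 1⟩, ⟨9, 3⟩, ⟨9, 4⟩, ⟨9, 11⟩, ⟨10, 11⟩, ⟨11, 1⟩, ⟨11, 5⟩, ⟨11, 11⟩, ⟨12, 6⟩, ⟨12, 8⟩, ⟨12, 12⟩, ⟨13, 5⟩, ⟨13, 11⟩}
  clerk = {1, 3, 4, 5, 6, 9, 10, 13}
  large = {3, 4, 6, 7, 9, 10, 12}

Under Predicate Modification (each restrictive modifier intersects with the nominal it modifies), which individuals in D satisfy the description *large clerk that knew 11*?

{3, 6, 9, 10}

⟦that knew 11⟧ = {x : ⟨x, 11⟩ ∈ ⟦knew⟧} = {1, 3, 6, 7, 8, 9, 10, 11, 13}
⟦clerk⟧ = {1, 3, 4, 5, 6, 9, 10, 13}
… ∩ ⟦that knew 11⟧ = {1, 3, 4, 5, 6, 9, 10, 13} ∩ {1, 3, 6, 7, 8, 9, 10, 11, 13} = {1, 3, 6, 9, 10, 13}
… ∩ ⟦large⟧ = {1, 3, 6, 9, 10, 13} ∩ {3, 4, 6, 7, 9, 10, 12} = {3, 6, 9, 10}
So ⟦large clerk that knew 11⟧ = {3, 6, 9, 10}.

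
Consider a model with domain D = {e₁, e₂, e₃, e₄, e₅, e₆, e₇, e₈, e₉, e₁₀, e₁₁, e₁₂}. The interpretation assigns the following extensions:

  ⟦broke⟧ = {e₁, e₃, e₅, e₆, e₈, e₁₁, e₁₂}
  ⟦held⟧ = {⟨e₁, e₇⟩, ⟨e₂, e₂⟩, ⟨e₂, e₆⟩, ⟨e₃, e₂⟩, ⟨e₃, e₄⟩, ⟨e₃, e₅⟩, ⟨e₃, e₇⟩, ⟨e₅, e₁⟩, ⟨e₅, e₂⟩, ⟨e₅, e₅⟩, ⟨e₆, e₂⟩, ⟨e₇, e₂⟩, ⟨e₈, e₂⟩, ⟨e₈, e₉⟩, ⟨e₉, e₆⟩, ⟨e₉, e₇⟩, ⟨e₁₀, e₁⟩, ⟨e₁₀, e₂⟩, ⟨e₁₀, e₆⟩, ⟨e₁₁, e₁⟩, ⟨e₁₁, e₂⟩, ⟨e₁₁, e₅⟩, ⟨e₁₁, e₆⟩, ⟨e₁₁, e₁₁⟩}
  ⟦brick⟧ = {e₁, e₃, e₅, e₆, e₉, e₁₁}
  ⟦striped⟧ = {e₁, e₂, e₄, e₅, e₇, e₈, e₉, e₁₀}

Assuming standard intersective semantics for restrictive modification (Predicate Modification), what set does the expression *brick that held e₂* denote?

⟦that held e₂⟧ = {x : ⟨x, e₂⟩ ∈ ⟦held⟧} = {e₂, e₃, e₅, e₆, e₇, e₈, e₁₀, e₁₁}
⟦brick⟧ = {e₁, e₃, e₅, e₆, e₉, e₁₁}
… ∩ ⟦that held e₂⟧ = {e₁, e₃, e₅, e₆, e₉, e₁₁} ∩ {e₂, e₃, e₅, e₆, e₇, e₈, e₁₀, e₁₁} = {e₃, e₅, e₆, e₁₁}
So ⟦brick that held e₂⟧ = {e₃, e₅, e₆, e₁₁}.

{e₃, e₅, e₆, e₁₁}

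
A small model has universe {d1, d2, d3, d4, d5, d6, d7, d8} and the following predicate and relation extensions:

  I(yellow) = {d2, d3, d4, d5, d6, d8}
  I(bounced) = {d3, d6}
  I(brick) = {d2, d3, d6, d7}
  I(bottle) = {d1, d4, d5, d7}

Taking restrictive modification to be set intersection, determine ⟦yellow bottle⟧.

⟦bottle⟧ = {d1, d4, d5, d7}
… ∩ ⟦yellow⟧ = {d1, d4, d5, d7} ∩ {d2, d3, d4, d5, d6, d8} = {d4, d5}
So ⟦yellow bottle⟧ = {d4, d5}.

{d4, d5}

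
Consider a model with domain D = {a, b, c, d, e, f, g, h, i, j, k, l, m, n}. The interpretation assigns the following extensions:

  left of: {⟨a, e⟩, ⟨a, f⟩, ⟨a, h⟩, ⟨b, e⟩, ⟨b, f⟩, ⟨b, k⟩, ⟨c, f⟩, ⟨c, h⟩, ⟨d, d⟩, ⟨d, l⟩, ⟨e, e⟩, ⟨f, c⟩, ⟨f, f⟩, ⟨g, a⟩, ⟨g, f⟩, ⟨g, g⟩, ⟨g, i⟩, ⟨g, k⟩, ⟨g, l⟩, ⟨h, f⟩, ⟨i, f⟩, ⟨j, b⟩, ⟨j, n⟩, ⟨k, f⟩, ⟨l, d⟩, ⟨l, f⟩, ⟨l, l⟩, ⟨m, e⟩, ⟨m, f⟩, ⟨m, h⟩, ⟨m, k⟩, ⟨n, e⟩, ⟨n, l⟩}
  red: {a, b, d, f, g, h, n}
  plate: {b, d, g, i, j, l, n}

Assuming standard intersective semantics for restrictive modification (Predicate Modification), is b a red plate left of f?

⟦left of f⟧ = {x : ⟨x, f⟩ ∈ ⟦left of⟧} = {a, b, c, f, g, h, i, k, l, m}
⟦plate⟧ = {b, d, g, i, j, l, n}
… ∩ ⟦left of f⟧ = {b, d, g, i, j, l, n} ∩ {a, b, c, f, g, h, i, k, l, m} = {b, g, i, l}
… ∩ ⟦red⟧ = {b, g, i, l} ∩ {a, b, d, f, g, h, n} = {b, g}
⟦red plate left of f⟧ = {b, g}; b ∈ this set.

yes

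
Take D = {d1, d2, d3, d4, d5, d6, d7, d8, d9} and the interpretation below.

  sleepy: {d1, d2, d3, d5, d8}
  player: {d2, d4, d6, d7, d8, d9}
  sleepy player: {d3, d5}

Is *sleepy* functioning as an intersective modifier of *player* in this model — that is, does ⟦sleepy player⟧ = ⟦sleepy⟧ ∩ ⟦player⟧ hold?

no

⟦sleepy⟧ ∩ ⟦player⟧ = {d1, d2, d3, d5, d8} ∩ {d2, d4, d6, d7, d8, d9} = {d2, d8}
Observed ⟦sleepy player⟧ = {d3, d5}.
These differ, so the modifier is not intersective in this model.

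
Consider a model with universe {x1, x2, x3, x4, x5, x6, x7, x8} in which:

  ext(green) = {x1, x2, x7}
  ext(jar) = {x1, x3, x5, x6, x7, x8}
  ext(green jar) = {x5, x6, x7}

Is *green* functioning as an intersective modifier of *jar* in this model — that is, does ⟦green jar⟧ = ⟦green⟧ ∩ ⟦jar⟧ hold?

⟦green⟧ ∩ ⟦jar⟧ = {x1, x2, x7} ∩ {x1, x3, x5, x6, x7, x8} = {x1, x7}
Observed ⟦green jar⟧ = {x5, x6, x7}.
These differ, so the modifier is not intersective in this model.

no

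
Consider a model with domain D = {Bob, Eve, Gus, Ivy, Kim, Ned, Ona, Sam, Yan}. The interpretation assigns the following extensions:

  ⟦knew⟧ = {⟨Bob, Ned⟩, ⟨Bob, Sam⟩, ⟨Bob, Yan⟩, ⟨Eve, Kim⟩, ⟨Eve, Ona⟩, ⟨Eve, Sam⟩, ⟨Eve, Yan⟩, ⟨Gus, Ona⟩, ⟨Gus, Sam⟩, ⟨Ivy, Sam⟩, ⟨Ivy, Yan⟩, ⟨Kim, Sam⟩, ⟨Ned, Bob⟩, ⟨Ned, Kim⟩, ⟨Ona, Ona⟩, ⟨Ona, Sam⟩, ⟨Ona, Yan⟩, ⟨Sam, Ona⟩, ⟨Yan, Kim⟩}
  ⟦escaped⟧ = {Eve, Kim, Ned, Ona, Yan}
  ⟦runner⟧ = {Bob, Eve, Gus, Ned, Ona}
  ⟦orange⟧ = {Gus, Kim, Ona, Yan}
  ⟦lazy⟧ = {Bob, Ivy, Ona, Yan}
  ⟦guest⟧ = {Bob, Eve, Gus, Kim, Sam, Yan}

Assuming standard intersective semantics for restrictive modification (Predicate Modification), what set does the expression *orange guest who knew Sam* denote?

{Gus, Kim}

⟦who knew Sam⟧ = {x : ⟨x, Sam⟩ ∈ ⟦knew⟧} = {Bob, Eve, Gus, Ivy, Kim, Ona}
⟦guest⟧ = {Bob, Eve, Gus, Kim, Sam, Yan}
… ∩ ⟦who knew Sam⟧ = {Bob, Eve, Gus, Kim, Sam, Yan} ∩ {Bob, Eve, Gus, Ivy, Kim, Ona} = {Bob, Eve, Gus, Kim}
… ∩ ⟦orange⟧ = {Bob, Eve, Gus, Kim} ∩ {Gus, Kim, Ona, Yan} = {Gus, Kim}
So ⟦orange guest who knew Sam⟧ = {Gus, Kim}.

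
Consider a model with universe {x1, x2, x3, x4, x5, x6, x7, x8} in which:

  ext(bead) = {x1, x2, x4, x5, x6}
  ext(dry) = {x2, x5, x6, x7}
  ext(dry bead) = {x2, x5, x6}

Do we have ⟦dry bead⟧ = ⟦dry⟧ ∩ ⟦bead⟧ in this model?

⟦dry⟧ ∩ ⟦bead⟧ = {x2, x5, x6, x7} ∩ {x1, x2, x4, x5, x6} = {x2, x5, x6}
Observed ⟦dry bead⟧ = {x2, x5, x6}.
These coincide, so the modifier is intersective here.

yes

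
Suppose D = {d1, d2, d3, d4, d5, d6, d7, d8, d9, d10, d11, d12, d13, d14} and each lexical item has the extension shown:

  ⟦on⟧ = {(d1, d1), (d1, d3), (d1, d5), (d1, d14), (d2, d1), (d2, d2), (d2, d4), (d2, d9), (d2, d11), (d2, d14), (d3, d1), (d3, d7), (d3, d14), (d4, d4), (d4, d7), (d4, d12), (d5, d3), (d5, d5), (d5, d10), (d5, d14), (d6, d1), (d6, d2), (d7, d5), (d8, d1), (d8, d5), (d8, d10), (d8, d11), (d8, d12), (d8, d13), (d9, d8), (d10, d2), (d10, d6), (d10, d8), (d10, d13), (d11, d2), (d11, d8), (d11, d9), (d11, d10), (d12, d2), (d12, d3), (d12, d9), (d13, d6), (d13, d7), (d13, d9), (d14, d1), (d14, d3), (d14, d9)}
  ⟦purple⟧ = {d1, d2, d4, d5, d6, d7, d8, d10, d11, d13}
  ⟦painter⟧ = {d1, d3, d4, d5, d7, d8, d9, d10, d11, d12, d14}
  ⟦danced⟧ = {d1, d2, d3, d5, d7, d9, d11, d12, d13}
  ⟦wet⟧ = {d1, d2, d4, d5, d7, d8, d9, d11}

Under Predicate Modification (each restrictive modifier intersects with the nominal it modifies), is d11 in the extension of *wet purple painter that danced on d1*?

no

⟦that danced⟧ = ⟦danced⟧ = {d1, d2, d3, d5, d7, d9, d11, d12, d13}
⟦on d1⟧ = {x : ⟨x, d1⟩ ∈ ⟦on⟧} = {d1, d2, d3, d6, d8, d14}
⟦painter⟧ = {d1, d3, d4, d5, d7, d8, d9, d10, d11, d12, d14}
… ∩ ⟦that danced⟧ = {d1, d3, d4, d5, d7, d8, d9, d10, d11, d12, d14} ∩ {d1, d2, d3, d5, d7, d9, d11, d12, d13} = {d1, d3, d5, d7, d9, d11, d12}
… ∩ ⟦on d1⟧ = {d1, d3, d5, d7, d9, d11, d12} ∩ {d1, d2, d3, d6, d8, d14} = {d1, d3}
… ∩ ⟦wet⟧ = {d1, d3} ∩ {d1, d2, d4, d5, d7, d8, d9, d11} = {d1}
… ∩ ⟦purple⟧ = {d1} ∩ {d1, d2, d4, d5, d6, d7, d8, d10, d11, d13} = {d1}
⟦wet purple painter that danced on d1⟧ = {d1}; d11 ∉ this set.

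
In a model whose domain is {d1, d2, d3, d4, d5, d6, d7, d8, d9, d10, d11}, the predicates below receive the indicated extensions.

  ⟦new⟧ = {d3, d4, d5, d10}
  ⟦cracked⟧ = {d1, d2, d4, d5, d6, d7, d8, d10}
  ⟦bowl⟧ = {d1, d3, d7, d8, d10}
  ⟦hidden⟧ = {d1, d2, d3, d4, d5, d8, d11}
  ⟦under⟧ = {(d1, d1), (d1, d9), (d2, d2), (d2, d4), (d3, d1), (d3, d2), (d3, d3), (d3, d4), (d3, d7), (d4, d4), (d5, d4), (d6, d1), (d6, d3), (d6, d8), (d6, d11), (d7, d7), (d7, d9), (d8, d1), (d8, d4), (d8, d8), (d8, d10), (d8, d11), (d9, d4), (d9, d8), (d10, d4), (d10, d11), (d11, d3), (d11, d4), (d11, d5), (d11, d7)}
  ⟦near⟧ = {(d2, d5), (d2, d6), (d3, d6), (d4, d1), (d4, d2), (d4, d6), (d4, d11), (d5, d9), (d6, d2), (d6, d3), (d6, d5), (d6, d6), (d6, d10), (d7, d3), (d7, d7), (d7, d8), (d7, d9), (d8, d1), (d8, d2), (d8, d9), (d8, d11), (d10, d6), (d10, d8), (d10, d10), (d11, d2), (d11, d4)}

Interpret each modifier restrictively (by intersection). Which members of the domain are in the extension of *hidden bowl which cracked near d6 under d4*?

⟦which cracked⟧ = ⟦cracked⟧ = {d1, d2, d4, d5, d6, d7, d8, d10}
⟦near d6⟧ = {x : ⟨x, d6⟩ ∈ ⟦near⟧} = {d2, d3, d4, d6, d10}
⟦under d4⟧ = {x : ⟨x, d4⟩ ∈ ⟦under⟧} = {d2, d3, d4, d5, d8, d9, d10, d11}
⟦bowl⟧ = {d1, d3, d7, d8, d10}
… ∩ ⟦which cracked⟧ = {d1, d3, d7, d8, d10} ∩ {d1, d2, d4, d5, d6, d7, d8, d10} = {d1, d7, d8, d10}
… ∩ ⟦near d6⟧ = {d1, d7, d8, d10} ∩ {d2, d3, d4, d6, d10} = {d10}
… ∩ ⟦under d4⟧ = {d10} ∩ {d2, d3, d4, d5, d8, d9, d10, d11} = {d10}
… ∩ ⟦hidden⟧ = {d10} ∩ {d1, d2, d3, d4, d5, d8, d11} = ∅
So ⟦hidden bowl which cracked near d6 under d4⟧ = {}.

{}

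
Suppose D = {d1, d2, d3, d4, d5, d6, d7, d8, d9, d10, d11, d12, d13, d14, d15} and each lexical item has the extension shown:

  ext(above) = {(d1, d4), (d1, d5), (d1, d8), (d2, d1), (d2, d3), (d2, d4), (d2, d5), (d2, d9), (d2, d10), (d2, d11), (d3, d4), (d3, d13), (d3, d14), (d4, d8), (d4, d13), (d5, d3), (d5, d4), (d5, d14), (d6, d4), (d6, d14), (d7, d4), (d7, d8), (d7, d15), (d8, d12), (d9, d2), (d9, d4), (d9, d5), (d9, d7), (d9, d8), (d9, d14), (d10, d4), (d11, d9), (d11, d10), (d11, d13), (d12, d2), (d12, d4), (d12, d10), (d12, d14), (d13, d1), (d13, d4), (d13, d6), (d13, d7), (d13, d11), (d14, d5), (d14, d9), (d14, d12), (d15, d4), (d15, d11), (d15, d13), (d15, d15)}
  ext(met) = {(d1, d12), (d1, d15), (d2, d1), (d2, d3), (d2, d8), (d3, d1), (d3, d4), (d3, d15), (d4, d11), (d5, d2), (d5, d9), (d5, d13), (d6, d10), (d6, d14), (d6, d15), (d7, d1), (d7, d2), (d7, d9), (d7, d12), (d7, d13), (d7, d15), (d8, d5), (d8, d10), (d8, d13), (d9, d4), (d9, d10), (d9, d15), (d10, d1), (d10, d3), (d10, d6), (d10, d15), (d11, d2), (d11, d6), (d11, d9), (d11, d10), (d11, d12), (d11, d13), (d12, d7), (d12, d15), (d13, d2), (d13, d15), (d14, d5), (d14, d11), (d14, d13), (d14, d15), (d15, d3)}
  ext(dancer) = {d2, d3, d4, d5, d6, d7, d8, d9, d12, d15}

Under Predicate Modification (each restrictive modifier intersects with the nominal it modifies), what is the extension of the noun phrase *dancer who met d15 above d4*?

⟦who met d15⟧ = {x : ⟨x, d15⟩ ∈ ⟦met⟧} = {d1, d3, d6, d7, d9, d10, d12, d13, d14}
⟦above d4⟧ = {x : ⟨x, d4⟩ ∈ ⟦above⟧} = {d1, d2, d3, d5, d6, d7, d9, d10, d12, d13, d15}
⟦dancer⟧ = {d2, d3, d4, d5, d6, d7, d8, d9, d12, d15}
… ∩ ⟦who met d15⟧ = {d2, d3, d4, d5, d6, d7, d8, d9, d12, d15} ∩ {d1, d3, d6, d7, d9, d10, d12, d13, d14} = {d3, d6, d7, d9, d12}
… ∩ ⟦above d4⟧ = {d3, d6, d7, d9, d12} ∩ {d1, d2, d3, d5, d6, d7, d9, d10, d12, d13, d15} = {d3, d6, d7, d9, d12}
So ⟦dancer who met d15 above d4⟧ = {d3, d6, d7, d9, d12}.

{d3, d6, d7, d9, d12}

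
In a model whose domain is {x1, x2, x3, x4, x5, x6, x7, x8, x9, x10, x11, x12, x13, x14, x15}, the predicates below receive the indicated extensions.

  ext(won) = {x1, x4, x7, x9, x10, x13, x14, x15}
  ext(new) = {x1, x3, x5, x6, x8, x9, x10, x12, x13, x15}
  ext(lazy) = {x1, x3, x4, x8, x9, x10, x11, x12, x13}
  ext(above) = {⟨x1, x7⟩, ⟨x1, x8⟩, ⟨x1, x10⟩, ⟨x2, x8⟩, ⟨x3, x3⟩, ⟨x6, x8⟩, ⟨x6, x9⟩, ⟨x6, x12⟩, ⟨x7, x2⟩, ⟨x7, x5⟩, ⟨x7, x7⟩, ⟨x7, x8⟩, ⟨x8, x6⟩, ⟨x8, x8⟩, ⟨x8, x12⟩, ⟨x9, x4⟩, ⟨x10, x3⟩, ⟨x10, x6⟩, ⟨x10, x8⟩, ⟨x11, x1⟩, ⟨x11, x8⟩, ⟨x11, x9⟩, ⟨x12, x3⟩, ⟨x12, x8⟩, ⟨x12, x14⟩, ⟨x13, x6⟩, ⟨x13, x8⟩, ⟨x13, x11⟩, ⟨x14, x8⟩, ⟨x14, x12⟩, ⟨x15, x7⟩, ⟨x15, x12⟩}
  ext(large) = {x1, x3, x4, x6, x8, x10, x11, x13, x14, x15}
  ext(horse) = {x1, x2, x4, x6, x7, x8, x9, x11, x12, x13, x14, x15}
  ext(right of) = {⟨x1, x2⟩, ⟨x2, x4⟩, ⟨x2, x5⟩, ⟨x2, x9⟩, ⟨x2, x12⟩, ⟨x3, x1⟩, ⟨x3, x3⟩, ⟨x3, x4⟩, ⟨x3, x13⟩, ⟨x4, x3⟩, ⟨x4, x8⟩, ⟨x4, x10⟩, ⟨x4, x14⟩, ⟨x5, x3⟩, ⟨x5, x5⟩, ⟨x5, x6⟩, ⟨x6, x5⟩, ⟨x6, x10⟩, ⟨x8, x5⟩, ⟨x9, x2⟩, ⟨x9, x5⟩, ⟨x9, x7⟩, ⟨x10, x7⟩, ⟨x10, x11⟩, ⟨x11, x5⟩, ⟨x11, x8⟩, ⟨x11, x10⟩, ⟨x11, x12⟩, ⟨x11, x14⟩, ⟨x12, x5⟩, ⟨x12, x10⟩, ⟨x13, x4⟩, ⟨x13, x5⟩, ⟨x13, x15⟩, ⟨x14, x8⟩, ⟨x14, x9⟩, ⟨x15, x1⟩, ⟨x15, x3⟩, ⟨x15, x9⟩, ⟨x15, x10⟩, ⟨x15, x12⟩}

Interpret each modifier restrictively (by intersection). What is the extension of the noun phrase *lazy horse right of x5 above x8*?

⟦right of x5⟧ = {x : ⟨x, x5⟩ ∈ ⟦right of⟧} = {x2, x5, x6, x8, x9, x11, x12, x13}
⟦above x8⟧ = {x : ⟨x, x8⟩ ∈ ⟦above⟧} = {x1, x2, x6, x7, x8, x10, x11, x12, x13, x14}
⟦horse⟧ = {x1, x2, x4, x6, x7, x8, x9, x11, x12, x13, x14, x15}
… ∩ ⟦right of x5⟧ = {x1, x2, x4, x6, x7, x8, x9, x11, x12, x13, x14, x15} ∩ {x2, x5, x6, x8, x9, x11, x12, x13} = {x2, x6, x8, x9, x11, x12, x13}
… ∩ ⟦above x8⟧ = {x2, x6, x8, x9, x11, x12, x13} ∩ {x1, x2, x6, x7, x8, x10, x11, x12, x13, x14} = {x2, x6, x8, x11, x12, x13}
… ∩ ⟦lazy⟧ = {x2, x6, x8, x11, x12, x13} ∩ {x1, x3, x4, x8, x9, x10, x11, x12, x13} = {x8, x11, x12, x13}
So ⟦lazy horse right of x5 above x8⟧ = {x8, x11, x12, x13}.

{x8, x11, x12, x13}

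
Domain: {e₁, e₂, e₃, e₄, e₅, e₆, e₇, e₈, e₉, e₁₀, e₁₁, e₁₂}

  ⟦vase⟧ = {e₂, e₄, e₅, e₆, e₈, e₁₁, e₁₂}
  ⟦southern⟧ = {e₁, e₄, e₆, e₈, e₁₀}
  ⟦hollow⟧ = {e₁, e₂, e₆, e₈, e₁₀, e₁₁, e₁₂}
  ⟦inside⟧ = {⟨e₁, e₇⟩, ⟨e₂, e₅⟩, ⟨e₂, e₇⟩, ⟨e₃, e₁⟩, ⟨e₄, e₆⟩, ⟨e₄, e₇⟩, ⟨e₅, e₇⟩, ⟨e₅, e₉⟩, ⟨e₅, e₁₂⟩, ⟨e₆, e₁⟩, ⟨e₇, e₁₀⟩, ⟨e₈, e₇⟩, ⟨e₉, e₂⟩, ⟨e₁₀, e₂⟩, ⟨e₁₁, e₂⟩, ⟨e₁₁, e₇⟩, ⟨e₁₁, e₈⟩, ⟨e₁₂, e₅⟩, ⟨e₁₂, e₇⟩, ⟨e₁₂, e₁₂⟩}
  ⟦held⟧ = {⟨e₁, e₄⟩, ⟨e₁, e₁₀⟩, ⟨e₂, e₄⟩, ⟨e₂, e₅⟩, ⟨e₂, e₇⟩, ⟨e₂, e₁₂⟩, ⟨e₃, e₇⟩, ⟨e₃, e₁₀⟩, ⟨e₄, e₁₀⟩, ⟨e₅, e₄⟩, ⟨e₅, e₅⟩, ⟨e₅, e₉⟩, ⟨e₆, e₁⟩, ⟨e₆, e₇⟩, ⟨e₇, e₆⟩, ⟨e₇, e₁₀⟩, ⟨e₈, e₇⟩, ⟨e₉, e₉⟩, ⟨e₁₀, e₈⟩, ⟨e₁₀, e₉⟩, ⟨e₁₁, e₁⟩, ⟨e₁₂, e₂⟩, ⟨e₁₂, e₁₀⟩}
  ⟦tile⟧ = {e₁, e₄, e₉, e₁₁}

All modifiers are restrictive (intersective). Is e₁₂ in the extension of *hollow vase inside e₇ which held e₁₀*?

⟦inside e₇⟧ = {x : ⟨x, e₇⟩ ∈ ⟦inside⟧} = {e₁, e₂, e₄, e₅, e₈, e₁₁, e₁₂}
⟦which held e₁₀⟧ = {x : ⟨x, e₁₀⟩ ∈ ⟦held⟧} = {e₁, e₃, e₄, e₇, e₁₂}
⟦vase⟧ = {e₂, e₄, e₅, e₆, e₈, e₁₁, e₁₂}
… ∩ ⟦inside e₇⟧ = {e₂, e₄, e₅, e₆, e₈, e₁₁, e₁₂} ∩ {e₁, e₂, e₄, e₅, e₈, e₁₁, e₁₂} = {e₂, e₄, e₅, e₈, e₁₁, e₁₂}
… ∩ ⟦which held e₁₀⟧ = {e₂, e₄, e₅, e₈, e₁₁, e₁₂} ∩ {e₁, e₃, e₄, e₇, e₁₂} = {e₄, e₁₂}
… ∩ ⟦hollow⟧ = {e₄, e₁₂} ∩ {e₁, e₂, e₆, e₈, e₁₀, e₁₁, e₁₂} = {e₁₂}
⟦hollow vase inside e₇ which held e₁₀⟧ = {e₁₂}; e₁₂ ∈ this set.

yes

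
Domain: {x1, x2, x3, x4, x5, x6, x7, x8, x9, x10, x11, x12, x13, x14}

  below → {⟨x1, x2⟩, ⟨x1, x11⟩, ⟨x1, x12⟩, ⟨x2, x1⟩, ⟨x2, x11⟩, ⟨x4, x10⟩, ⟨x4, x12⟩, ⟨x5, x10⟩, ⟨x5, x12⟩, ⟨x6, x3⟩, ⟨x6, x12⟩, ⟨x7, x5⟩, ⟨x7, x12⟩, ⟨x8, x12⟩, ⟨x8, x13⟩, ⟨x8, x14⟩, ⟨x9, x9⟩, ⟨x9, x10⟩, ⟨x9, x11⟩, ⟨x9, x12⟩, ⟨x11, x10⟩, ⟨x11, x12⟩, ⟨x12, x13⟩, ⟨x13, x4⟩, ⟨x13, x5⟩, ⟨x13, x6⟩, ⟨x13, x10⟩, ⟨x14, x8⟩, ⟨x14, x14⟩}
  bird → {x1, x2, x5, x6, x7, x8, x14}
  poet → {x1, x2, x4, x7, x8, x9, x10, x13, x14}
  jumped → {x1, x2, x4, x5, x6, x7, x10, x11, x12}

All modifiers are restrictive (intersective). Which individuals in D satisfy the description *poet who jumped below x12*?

{x1, x4, x7}

⟦who jumped⟧ = ⟦jumped⟧ = {x1, x2, x4, x5, x6, x7, x10, x11, x12}
⟦below x12⟧ = {x : ⟨x, x12⟩ ∈ ⟦below⟧} = {x1, x4, x5, x6, x7, x8, x9, x11}
⟦poet⟧ = {x1, x2, x4, x7, x8, x9, x10, x13, x14}
… ∩ ⟦who jumped⟧ = {x1, x2, x4, x7, x8, x9, x10, x13, x14} ∩ {x1, x2, x4, x5, x6, x7, x10, x11, x12} = {x1, x2, x4, x7, x10}
… ∩ ⟦below x12⟧ = {x1, x2, x4, x7, x10} ∩ {x1, x4, x5, x6, x7, x8, x9, x11} = {x1, x4, x7}
So ⟦poet who jumped below x12⟧ = {x1, x4, x7}.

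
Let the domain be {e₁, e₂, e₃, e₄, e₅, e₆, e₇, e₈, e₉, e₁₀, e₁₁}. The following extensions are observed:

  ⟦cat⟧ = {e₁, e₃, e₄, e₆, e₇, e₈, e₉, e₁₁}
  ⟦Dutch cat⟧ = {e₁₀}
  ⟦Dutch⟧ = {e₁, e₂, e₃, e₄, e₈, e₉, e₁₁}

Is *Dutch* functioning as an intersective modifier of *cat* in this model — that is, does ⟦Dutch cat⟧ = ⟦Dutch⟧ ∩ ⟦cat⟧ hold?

⟦Dutch⟧ ∩ ⟦cat⟧ = {e₁, e₂, e₃, e₄, e₈, e₉, e₁₁} ∩ {e₁, e₃, e₄, e₆, e₇, e₈, e₉, e₁₁} = {e₁, e₃, e₄, e₈, e₉, e₁₁}
Observed ⟦Dutch cat⟧ = {e₁₀}.
These differ, so the modifier is not intersective in this model.

no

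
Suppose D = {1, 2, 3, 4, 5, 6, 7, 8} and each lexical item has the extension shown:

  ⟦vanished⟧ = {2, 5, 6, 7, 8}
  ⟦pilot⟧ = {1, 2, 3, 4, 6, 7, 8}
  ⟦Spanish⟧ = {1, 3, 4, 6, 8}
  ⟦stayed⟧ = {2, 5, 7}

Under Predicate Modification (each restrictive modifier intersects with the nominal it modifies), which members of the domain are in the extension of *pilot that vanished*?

{2, 6, 7, 8}

⟦that vanished⟧ = ⟦vanished⟧ = {2, 5, 6, 7, 8}
⟦pilot⟧ = {1, 2, 3, 4, 6, 7, 8}
… ∩ ⟦that vanished⟧ = {1, 2, 3, 4, 6, 7, 8} ∩ {2, 5, 6, 7, 8} = {2, 6, 7, 8}
So ⟦pilot that vanished⟧ = {2, 6, 7, 8}.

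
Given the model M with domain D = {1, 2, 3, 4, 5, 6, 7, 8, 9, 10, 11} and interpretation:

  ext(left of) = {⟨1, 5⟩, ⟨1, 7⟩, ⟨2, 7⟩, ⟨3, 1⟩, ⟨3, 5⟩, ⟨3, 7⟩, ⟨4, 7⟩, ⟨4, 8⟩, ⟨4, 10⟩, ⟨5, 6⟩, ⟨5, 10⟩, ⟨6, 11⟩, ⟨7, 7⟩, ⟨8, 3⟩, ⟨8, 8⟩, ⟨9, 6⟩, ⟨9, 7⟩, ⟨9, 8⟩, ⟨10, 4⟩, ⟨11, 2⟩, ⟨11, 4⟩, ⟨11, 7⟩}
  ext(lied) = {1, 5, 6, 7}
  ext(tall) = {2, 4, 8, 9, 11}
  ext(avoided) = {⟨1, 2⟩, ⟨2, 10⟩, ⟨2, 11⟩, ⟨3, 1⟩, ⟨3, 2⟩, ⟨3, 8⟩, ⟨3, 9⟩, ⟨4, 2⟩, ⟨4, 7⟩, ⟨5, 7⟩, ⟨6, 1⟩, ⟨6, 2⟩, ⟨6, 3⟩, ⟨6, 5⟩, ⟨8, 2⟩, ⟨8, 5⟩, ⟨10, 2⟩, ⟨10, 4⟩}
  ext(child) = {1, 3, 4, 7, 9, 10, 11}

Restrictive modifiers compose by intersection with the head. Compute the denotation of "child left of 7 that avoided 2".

{1, 3, 4}

⟦left of 7⟧ = {x : ⟨x, 7⟩ ∈ ⟦left of⟧} = {1, 2, 3, 4, 7, 9, 11}
⟦that avoided 2⟧ = {x : ⟨x, 2⟩ ∈ ⟦avoided⟧} = {1, 3, 4, 6, 8, 10}
⟦child⟧ = {1, 3, 4, 7, 9, 10, 11}
… ∩ ⟦left of 7⟧ = {1, 3, 4, 7, 9, 10, 11} ∩ {1, 2, 3, 4, 7, 9, 11} = {1, 3, 4, 7, 9, 11}
… ∩ ⟦that avoided 2⟧ = {1, 3, 4, 7, 9, 11} ∩ {1, 3, 4, 6, 8, 10} = {1, 3, 4}
So ⟦child left of 7 that avoided 2⟧ = {1, 3, 4}.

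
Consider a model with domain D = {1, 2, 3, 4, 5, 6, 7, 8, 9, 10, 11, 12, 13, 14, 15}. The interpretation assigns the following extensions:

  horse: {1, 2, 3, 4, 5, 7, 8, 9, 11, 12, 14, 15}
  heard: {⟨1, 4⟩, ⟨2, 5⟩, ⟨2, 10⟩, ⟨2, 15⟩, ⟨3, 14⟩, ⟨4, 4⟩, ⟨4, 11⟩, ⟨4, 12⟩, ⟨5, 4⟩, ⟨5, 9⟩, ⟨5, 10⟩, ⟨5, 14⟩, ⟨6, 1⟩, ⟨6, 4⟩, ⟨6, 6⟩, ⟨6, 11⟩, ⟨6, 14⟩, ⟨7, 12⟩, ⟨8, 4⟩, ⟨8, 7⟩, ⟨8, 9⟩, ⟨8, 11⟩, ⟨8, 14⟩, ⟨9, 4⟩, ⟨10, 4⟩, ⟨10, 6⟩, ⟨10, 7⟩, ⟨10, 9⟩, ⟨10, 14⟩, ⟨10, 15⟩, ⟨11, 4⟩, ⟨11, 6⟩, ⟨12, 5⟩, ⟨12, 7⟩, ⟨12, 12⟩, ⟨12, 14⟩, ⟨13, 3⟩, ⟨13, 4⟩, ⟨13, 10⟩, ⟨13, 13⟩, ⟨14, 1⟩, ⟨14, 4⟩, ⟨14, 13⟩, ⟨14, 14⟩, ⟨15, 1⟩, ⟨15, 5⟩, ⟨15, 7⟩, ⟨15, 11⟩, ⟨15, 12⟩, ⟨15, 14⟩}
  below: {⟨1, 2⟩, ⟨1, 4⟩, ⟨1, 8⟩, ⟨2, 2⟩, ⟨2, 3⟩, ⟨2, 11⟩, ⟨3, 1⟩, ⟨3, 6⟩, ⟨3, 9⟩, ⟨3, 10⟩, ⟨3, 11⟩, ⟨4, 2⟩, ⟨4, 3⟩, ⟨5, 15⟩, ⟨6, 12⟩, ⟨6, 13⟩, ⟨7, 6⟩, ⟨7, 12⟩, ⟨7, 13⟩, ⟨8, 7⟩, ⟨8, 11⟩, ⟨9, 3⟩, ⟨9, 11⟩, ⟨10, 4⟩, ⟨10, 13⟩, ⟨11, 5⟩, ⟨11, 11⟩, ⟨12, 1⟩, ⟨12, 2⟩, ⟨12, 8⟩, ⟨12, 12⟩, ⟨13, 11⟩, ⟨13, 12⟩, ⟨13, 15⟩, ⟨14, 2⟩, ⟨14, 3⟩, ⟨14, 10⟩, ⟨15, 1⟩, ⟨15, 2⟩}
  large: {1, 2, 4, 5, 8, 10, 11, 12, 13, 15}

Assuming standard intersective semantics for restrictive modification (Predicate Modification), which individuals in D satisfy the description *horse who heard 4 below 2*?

{1, 4, 14}

⟦who heard 4⟧ = {x : ⟨x, 4⟩ ∈ ⟦heard⟧} = {1, 4, 5, 6, 8, 9, 10, 11, 13, 14}
⟦below 2⟧ = {x : ⟨x, 2⟩ ∈ ⟦below⟧} = {1, 2, 4, 12, 14, 15}
⟦horse⟧ = {1, 2, 3, 4, 5, 7, 8, 9, 11, 12, 14, 15}
… ∩ ⟦who heard 4⟧ = {1, 2, 3, 4, 5, 7, 8, 9, 11, 12, 14, 15} ∩ {1, 4, 5, 6, 8, 9, 10, 11, 13, 14} = {1, 4, 5, 8, 9, 11, 14}
… ∩ ⟦below 2⟧ = {1, 4, 5, 8, 9, 11, 14} ∩ {1, 2, 4, 12, 14, 15} = {1, 4, 14}
So ⟦horse who heard 4 below 2⟧ = {1, 4, 14}.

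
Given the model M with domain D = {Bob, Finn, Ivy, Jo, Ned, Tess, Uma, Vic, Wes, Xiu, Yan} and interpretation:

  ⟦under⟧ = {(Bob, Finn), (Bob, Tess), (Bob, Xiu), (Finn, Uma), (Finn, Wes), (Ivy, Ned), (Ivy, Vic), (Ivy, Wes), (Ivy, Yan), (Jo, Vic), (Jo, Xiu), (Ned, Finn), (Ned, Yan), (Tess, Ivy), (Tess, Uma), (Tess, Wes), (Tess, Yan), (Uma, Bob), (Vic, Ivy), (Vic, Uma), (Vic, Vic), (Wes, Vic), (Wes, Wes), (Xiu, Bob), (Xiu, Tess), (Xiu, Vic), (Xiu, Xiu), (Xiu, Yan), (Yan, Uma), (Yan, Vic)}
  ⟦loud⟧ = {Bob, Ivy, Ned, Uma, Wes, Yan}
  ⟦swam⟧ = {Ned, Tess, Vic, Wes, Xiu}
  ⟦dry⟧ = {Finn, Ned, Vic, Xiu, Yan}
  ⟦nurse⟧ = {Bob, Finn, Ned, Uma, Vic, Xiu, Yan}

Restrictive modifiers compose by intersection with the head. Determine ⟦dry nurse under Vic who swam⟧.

⟦under Vic⟧ = {x : ⟨x, Vic⟩ ∈ ⟦under⟧} = {Ivy, Jo, Vic, Wes, Xiu, Yan}
⟦who swam⟧ = ⟦swam⟧ = {Ned, Tess, Vic, Wes, Xiu}
⟦nurse⟧ = {Bob, Finn, Ned, Uma, Vic, Xiu, Yan}
… ∩ ⟦under Vic⟧ = {Bob, Finn, Ned, Uma, Vic, Xiu, Yan} ∩ {Ivy, Jo, Vic, Wes, Xiu, Yan} = {Vic, Xiu, Yan}
… ∩ ⟦who swam⟧ = {Vic, Xiu, Yan} ∩ {Ned, Tess, Vic, Wes, Xiu} = {Vic, Xiu}
… ∩ ⟦dry⟧ = {Vic, Xiu} ∩ {Finn, Ned, Vic, Xiu, Yan} = {Vic, Xiu}
So ⟦dry nurse under Vic who swam⟧ = {Vic, Xiu}.

{Vic, Xiu}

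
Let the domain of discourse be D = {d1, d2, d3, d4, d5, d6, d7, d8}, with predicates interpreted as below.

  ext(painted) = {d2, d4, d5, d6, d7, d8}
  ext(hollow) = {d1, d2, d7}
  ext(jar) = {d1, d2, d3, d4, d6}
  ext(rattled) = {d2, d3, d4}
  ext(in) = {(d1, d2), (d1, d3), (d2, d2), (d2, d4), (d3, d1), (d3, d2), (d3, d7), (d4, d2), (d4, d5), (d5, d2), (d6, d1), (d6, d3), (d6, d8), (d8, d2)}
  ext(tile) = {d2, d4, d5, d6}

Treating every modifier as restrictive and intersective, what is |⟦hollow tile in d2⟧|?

⟦in d2⟧ = {x : ⟨x, d2⟩ ∈ ⟦in⟧} = {d1, d2, d3, d4, d5, d8}
⟦tile⟧ = {d2, d4, d5, d6}
… ∩ ⟦in d2⟧ = {d2, d4, d5, d6} ∩ {d1, d2, d3, d4, d5, d8} = {d2, d4, d5}
… ∩ ⟦hollow⟧ = {d2, d4, d5} ∩ {d1, d2, d7} = {d2}
⟦hollow tile in d2⟧ = {d2}, so the cardinality is 1.

1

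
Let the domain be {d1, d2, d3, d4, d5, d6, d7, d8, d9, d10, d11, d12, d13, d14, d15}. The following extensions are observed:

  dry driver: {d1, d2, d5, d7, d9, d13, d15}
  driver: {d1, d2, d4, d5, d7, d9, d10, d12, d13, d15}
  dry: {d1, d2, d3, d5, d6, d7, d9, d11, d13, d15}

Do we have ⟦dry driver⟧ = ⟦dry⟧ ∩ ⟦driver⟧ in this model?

yes

⟦dry⟧ ∩ ⟦driver⟧ = {d1, d2, d3, d5, d6, d7, d9, d11, d13, d15} ∩ {d1, d2, d4, d5, d7, d9, d10, d12, d13, d15} = {d1, d2, d5, d7, d9, d13, d15}
Observed ⟦dry driver⟧ = {d1, d2, d5, d7, d9, d13, d15}.
These coincide, so the modifier is intersective here.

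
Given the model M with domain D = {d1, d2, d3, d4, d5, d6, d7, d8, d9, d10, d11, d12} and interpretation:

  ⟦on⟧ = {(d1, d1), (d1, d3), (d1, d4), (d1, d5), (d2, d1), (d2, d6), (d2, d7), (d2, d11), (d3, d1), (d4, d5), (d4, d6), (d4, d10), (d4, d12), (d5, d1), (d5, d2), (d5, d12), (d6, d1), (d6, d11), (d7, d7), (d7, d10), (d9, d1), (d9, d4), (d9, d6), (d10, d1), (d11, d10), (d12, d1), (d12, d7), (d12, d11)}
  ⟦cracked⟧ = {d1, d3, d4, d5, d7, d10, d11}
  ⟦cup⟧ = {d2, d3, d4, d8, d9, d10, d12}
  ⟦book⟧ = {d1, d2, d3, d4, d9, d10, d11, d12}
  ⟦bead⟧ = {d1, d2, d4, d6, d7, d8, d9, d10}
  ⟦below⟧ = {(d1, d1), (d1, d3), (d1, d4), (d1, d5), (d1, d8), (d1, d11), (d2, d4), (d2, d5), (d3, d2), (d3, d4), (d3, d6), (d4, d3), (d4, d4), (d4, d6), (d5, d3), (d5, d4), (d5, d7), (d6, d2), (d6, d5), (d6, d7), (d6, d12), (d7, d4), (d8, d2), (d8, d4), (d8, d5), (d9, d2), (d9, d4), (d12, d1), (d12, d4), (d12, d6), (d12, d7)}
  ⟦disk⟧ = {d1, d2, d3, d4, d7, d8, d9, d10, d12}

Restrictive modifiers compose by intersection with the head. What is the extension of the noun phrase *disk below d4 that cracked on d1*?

{d1, d3}

⟦below d4⟧ = {x : ⟨x, d4⟩ ∈ ⟦below⟧} = {d1, d2, d3, d4, d5, d7, d8, d9, d12}
⟦that cracked⟧ = ⟦cracked⟧ = {d1, d3, d4, d5, d7, d10, d11}
⟦on d1⟧ = {x : ⟨x, d1⟩ ∈ ⟦on⟧} = {d1, d2, d3, d5, d6, d9, d10, d12}
⟦disk⟧ = {d1, d2, d3, d4, d7, d8, d9, d10, d12}
… ∩ ⟦below d4⟧ = {d1, d2, d3, d4, d7, d8, d9, d10, d12} ∩ {d1, d2, d3, d4, d5, d7, d8, d9, d12} = {d1, d2, d3, d4, d7, d8, d9, d12}
… ∩ ⟦that cracked⟧ = {d1, d2, d3, d4, d7, d8, d9, d12} ∩ {d1, d3, d4, d5, d7, d10, d11} = {d1, d3, d4, d7}
… ∩ ⟦on d1⟧ = {d1, d3, d4, d7} ∩ {d1, d2, d3, d5, d6, d9, d10, d12} = {d1, d3}
So ⟦disk below d4 that cracked on d1⟧ = {d1, d3}.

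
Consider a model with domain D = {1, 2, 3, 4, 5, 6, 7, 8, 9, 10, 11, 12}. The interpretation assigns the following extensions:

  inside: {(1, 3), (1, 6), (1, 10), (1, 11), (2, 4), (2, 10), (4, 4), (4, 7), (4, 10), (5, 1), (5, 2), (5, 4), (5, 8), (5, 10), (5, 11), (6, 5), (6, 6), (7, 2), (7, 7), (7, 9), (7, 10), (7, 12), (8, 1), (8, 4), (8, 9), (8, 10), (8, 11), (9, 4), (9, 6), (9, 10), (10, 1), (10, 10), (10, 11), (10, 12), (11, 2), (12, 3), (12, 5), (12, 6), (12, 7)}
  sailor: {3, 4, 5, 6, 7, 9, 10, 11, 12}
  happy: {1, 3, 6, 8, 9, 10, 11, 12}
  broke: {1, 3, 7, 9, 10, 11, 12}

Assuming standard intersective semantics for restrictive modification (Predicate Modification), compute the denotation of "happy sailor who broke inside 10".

{9, 10}

⟦who broke⟧ = ⟦broke⟧ = {1, 3, 7, 9, 10, 11, 12}
⟦inside 10⟧ = {x : ⟨x, 10⟩ ∈ ⟦inside⟧} = {1, 2, 4, 5, 7, 8, 9, 10}
⟦sailor⟧ = {3, 4, 5, 6, 7, 9, 10, 11, 12}
… ∩ ⟦who broke⟧ = {3, 4, 5, 6, 7, 9, 10, 11, 12} ∩ {1, 3, 7, 9, 10, 11, 12} = {3, 7, 9, 10, 11, 12}
… ∩ ⟦inside 10⟧ = {3, 7, 9, 10, 11, 12} ∩ {1, 2, 4, 5, 7, 8, 9, 10} = {7, 9, 10}
… ∩ ⟦happy⟧ = {7, 9, 10} ∩ {1, 3, 6, 8, 9, 10, 11, 12} = {9, 10}
So ⟦happy sailor who broke inside 10⟧ = {9, 10}.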